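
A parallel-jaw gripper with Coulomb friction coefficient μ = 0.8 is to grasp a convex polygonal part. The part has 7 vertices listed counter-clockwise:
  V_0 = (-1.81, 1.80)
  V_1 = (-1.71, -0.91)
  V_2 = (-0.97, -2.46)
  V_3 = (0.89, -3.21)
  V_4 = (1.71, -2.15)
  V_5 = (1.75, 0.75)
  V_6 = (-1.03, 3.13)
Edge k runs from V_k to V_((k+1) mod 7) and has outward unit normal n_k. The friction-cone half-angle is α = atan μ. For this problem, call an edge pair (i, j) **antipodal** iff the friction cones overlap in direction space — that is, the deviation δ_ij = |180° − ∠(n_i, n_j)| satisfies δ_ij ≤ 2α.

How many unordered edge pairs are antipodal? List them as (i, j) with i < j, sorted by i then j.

α = atan 0.8 = 38.66°;  2α = 77.32°
n_0 = (-0.9993, -0.0369)
n_1 = (-0.9024, -0.4308)
n_2 = (-0.3740, -0.9274)
n_3 = (+0.7910, -0.6119)
n_4 = (+0.9999, -0.0138)
n_5 = (+0.6503, +0.7596)
n_6 = (-0.8626, +0.5059)
  (0,1): δ = 156.59°  ·
  (0,2): δ = 114.07°  ·
  (0,3): δ = 39.84°  ✓
  (0,4): δ = 2.90°  ✓
  (0,5): δ = 47.32°  ✓
  (0,6): δ = 147.50°  ·
  (1,2): δ = 137.48°  ·
  (1,3): δ = 63.25°  ✓
  (1,4): δ = 26.31°  ✓
  (1,5): δ = 23.91°  ✓
  (1,6): δ = 124.09°  ·
  (2,3): δ = 105.76°  ·
  (2,4): δ = 68.83°  ✓
  (2,5): δ = 18.61°  ✓
  (2,6): δ = 81.57°  ·
  (3,4): δ = 143.07°  ·
  (3,5): δ = 92.84°  ·
  (3,6): δ = 7.33°  ✓
  (4,5): δ = 129.78°  ·
  (4,6): δ = 29.60°  ✓
  (5,6): δ = 79.82°  ·
antipodal pairs: 10

count = 10; pairs: (0,3), (0,4), (0,5), (1,3), (1,4), (1,5), (2,4), (2,5), (3,6), (4,6)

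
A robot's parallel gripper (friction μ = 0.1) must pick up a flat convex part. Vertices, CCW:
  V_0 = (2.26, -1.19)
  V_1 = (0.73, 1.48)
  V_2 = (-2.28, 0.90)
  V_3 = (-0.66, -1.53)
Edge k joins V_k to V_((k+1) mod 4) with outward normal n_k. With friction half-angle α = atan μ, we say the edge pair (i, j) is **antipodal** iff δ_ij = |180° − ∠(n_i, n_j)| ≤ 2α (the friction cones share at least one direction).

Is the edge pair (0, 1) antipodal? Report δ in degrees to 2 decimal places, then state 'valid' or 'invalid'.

δ = 108.91°, invalid

α = atan 0.1 = 5.71°;  2α = 11.42°
edge 0: e_0 = (-1.53, +2.67);  n_0 = (+0.8676, +0.4972)
edge 1: e_1 = (-3.01, -0.58);  n_1 = (-0.1892, +0.9819)
∠(n_0, n_1) = 71.09°
δ = |180° − 71.09°| = 108.91°
108.91° > 2α = 11.42°  →  invalid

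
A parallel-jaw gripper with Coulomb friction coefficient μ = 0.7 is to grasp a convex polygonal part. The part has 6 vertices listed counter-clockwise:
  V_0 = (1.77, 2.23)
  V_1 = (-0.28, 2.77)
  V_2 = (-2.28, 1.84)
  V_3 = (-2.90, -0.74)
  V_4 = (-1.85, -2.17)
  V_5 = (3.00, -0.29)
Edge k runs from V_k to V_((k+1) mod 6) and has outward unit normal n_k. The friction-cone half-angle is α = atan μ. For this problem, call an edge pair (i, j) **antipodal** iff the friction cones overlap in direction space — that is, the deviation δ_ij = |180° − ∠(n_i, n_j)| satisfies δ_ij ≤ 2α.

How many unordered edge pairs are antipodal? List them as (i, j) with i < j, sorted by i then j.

count = 6; pairs: (0,3), (0,4), (1,4), (2,4), (2,5), (3,5)

α = atan 0.7 = 34.99°;  2α = 69.98°
n_0 = (+0.2547, +0.9670)
n_1 = (-0.4216, +0.9068)
n_2 = (-0.9723, +0.2337)
n_3 = (-0.8060, -0.5919)
n_4 = (+0.3614, -0.9324)
n_5 = (+0.8987, +0.4386)
  (0,1): δ = 140.30°  ·
  (0,2): δ = 88.76°  ·
  (0,3): δ = 38.95°  ✓
  (0,4): δ = 35.95°  ✓
  (0,5): δ = 130.77°  ·
  (1,2): δ = 128.45°  ·
  (1,3): δ = 78.65°  ·
  (1,4): δ = 3.75°  ✓
  (1,5): δ = 91.08°  ·
  (2,3): δ = 130.20°  ·
  (2,4): δ = 55.30°  ✓
  (2,5): δ = 39.53°  ✓
  (3,4): δ = 105.10°  ·
  (3,5): δ = 10.27°  ✓
  (4,5): δ = 85.17°  ·
antipodal pairs: 6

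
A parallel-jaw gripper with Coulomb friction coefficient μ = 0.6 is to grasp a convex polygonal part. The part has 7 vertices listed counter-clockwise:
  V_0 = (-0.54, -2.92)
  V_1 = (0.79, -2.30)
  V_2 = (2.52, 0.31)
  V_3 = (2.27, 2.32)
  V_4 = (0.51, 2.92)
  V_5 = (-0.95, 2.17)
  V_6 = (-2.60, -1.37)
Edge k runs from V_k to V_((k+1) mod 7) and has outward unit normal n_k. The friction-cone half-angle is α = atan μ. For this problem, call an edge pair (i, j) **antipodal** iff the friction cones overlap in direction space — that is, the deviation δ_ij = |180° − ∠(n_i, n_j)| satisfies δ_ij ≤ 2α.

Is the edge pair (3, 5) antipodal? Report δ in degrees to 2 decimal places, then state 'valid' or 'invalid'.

α = atan 0.6 = 30.96°;  2α = 61.93°
edge 3: e_3 = (-1.76, +0.60);  n_3 = (+0.3227, +0.9465)
edge 5: e_5 = (-1.65, -3.54);  n_5 = (-0.9064, +0.4225)
∠(n_3, n_5) = 83.83°
δ = |180° − 83.83°| = 96.17°
96.17° > 2α = 61.93°  →  invalid

δ = 96.17°, invalid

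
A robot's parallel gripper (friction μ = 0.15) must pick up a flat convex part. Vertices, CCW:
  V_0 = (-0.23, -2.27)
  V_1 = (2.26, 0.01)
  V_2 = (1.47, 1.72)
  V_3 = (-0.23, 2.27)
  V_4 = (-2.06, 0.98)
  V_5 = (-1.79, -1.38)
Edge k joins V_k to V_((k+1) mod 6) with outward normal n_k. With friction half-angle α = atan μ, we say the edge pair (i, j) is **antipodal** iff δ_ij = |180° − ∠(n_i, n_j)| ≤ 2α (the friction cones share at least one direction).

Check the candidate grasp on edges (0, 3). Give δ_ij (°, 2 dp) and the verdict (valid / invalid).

α = atan 0.15 = 8.53°;  2α = 17.06°
edge 0: e_0 = (+2.49, +2.28);  n_0 = (+0.6753, -0.7375)
edge 3: e_3 = (-1.83, -1.29);  n_3 = (-0.5762, +0.8173)
∠(n_0, n_3) = 172.70°
δ = |180° − 172.70°| = 7.30°
7.30° ≤ 2α = 17.06°  →  valid

δ = 7.30°, valid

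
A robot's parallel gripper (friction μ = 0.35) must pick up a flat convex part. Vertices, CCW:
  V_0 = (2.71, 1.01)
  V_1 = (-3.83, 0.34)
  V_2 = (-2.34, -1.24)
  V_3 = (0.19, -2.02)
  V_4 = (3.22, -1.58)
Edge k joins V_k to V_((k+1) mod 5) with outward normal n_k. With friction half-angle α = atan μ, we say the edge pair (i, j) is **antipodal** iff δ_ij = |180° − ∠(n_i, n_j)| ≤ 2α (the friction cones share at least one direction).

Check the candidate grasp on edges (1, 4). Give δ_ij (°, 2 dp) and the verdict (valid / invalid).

α = atan 0.35 = 19.29°;  2α = 38.58°
edge 1: e_1 = (+1.49, -1.58);  n_1 = (-0.7275, -0.6861)
edge 4: e_4 = (-0.51, +2.59);  n_4 = (+0.9812, +0.1932)
∠(n_1, n_4) = 147.82°
δ = |180° − 147.82°| = 32.18°
32.18° ≤ 2α = 38.58°  →  valid

δ = 32.18°, valid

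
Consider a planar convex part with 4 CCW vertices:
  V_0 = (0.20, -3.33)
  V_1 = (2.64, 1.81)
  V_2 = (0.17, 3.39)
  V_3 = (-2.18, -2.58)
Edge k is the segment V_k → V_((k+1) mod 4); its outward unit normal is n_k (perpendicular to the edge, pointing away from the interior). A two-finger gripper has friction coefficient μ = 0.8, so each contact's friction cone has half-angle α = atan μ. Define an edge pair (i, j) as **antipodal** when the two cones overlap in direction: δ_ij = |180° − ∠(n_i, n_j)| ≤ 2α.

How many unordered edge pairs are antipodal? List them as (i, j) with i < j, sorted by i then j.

count = 2; pairs: (0,2), (1,3)

α = atan 0.8 = 38.66°;  2α = 77.32°
n_0 = (+0.9034, -0.4288)
n_1 = (+0.5389, +0.8424)
n_2 = (-0.9305, +0.3663)
n_3 = (-0.3006, -0.9538)
  (0,1): δ = 97.21°  ·
  (0,2): δ = 3.91°  ✓
  (0,3): δ = 97.90°  ·
  (1,2): δ = 78.88°  ·
  (1,3): δ = 15.12°  ✓
  (2,3): δ = 86.00°  ·
antipodal pairs: 2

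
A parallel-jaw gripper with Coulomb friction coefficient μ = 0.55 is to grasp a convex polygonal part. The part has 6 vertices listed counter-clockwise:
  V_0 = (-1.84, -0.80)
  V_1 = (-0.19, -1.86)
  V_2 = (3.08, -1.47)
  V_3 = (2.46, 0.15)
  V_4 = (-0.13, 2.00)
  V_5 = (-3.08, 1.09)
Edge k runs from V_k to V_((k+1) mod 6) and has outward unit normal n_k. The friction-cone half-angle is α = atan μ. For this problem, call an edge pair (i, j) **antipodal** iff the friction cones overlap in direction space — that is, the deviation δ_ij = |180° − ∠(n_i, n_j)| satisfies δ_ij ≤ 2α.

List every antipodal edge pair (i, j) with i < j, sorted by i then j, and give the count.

α = atan 0.55 = 28.81°;  2α = 57.62°
n_0 = (-0.5405, -0.8413)
n_1 = (+0.1184, -0.9930)
n_2 = (+0.9339, +0.3574)
n_3 = (+0.5812, +0.8137)
n_4 = (-0.2948, +0.9556)
n_5 = (-0.8361, -0.5486)
  (0,1): δ = 140.48°  ·
  (0,2): δ = 36.34°  ✓
  (0,3): δ = 2.82°  ✓
  (0,4): δ = 49.86°  ✓
  (0,5): δ = 155.99°  ·
  (1,2): δ = 75.86°  ·
  (1,3): δ = 42.34°  ✓
  (1,4): δ = 10.34°  ✓
  (1,5): δ = 116.47°  ·
  (2,3): δ = 146.48°  ·
  (2,4): δ = 93.80°  ·
  (2,5): δ = 12.33°  ✓
  (3,4): δ = 127.32°  ·
  (3,5): δ = 21.19°  ✓
  (4,5): δ = 73.88°  ·
antipodal pairs: 7

count = 7; pairs: (0,2), (0,3), (0,4), (1,3), (1,4), (2,5), (3,5)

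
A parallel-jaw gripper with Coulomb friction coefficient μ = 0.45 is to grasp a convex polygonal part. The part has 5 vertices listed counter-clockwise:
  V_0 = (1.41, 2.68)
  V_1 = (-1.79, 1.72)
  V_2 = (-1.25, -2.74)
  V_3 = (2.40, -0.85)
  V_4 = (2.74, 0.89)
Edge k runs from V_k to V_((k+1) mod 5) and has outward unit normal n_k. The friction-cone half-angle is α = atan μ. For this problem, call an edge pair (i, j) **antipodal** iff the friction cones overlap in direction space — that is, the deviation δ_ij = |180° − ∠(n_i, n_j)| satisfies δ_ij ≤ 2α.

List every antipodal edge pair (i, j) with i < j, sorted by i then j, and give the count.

α = atan 0.45 = 24.23°;  2α = 48.46°
n_0 = (-0.2873, +0.9578)
n_1 = (-0.9927, -0.1202)
n_2 = (+0.4598, -0.8880)
n_3 = (+0.9814, -0.1918)
n_4 = (+0.8027, +0.5964)
  (0,1): δ = 99.80°  ·
  (0,2): δ = 10.68°  ✓
  (0,3): δ = 62.24°  ·
  (0,4): δ = 109.91°  ·
  (1,2): δ = 69.53°  ·
  (1,3): δ = 17.96°  ✓
  (1,4): δ = 29.71°  ✓
  (2,3): δ = 128.43°  ·
  (2,4): δ = 80.76°  ·
  (3,4): δ = 132.33°  ·
antipodal pairs: 3

count = 3; pairs: (0,2), (1,3), (1,4)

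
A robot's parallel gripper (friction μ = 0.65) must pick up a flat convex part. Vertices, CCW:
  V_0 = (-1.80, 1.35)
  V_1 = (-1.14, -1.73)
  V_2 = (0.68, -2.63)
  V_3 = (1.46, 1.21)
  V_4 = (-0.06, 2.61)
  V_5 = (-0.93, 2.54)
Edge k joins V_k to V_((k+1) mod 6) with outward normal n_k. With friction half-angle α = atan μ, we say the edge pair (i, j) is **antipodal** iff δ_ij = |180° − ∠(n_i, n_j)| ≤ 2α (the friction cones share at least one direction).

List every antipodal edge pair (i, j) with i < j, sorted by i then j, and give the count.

count = 5; pairs: (0,2), (0,3), (1,3), (1,4), (2,5)

α = atan 0.65 = 33.02°;  2α = 66.05°
n_0 = (-0.9778, -0.2095)
n_1 = (-0.4433, -0.8964)
n_2 = (+0.9800, -0.1991)
n_3 = (+0.6775, +0.7355)
n_4 = (-0.0802, +0.9968)
n_5 = (-0.8073, +0.5902)
  (0,1): δ = 128.41°  ·
  (0,2): δ = 23.58°  ✓
  (0,3): δ = 35.26°  ✓
  (0,4): δ = 82.51°  ·
  (0,5): δ = 131.73°  ·
  (1,2): δ = 75.17°  ·
  (1,3): δ = 16.33°  ✓
  (1,4): δ = 30.91°  ✓
  (1,5): δ = 80.14°  ·
  (2,3): δ = 121.16°  ·
  (2,4): δ = 73.92°  ·
  (2,5): δ = 24.69°  ✓
  (3,4): δ = 132.75°  ·
  (3,5): δ = 83.52°  ·
  (4,5): δ = 130.77°  ·
antipodal pairs: 5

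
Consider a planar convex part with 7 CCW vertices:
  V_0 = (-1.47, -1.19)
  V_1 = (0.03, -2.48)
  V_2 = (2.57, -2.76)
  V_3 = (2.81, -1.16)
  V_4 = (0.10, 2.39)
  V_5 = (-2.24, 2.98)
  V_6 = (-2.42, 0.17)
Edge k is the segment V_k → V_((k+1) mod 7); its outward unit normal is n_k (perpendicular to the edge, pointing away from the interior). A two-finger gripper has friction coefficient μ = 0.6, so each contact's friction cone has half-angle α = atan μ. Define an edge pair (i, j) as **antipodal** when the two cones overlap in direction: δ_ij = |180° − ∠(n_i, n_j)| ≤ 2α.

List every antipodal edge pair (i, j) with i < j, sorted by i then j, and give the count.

α = atan 0.6 = 30.96°;  2α = 61.93°
n_0 = (-0.6520, -0.7582)
n_1 = (-0.1096, -0.9940)
n_2 = (+0.9889, -0.1483)
n_3 = (+0.7949, +0.6068)
n_4 = (+0.2445, +0.9697)
n_5 = (-0.9980, +0.0639)
n_6 = (-0.8198, -0.5727)
  (0,1): δ = 145.60°  ·
  (0,2): δ = 57.84°  ✓
  (0,3): δ = 11.95°  ✓
  (0,4): δ = 26.54°  ✓
  (0,5): δ = 127.03°  ·
  (0,6): δ = 165.63°  ·
  (1,2): δ = 92.24°  ·
  (1,3): δ = 46.35°  ✓
  (1,4): δ = 7.86°  ✓
  (1,5): δ = 92.63°  ·
  (1,6): δ = 131.23°  ·
  (2,3): δ = 134.11°  ·
  (2,4): δ = 95.62°  ·
  (2,5): δ = 4.87°  ✓
  (2,6): δ = 43.47°  ✓
  (3,4): δ = 141.51°  ·
  (3,5): δ = 41.02°  ✓
  (3,6): δ = 2.42°  ✓
  (4,5): δ = 79.51°  ·
  (4,6): δ = 40.91°  ✓
  (5,6): δ = 141.40°  ·
antipodal pairs: 10

count = 10; pairs: (0,2), (0,3), (0,4), (1,3), (1,4), (2,5), (2,6), (3,5), (3,6), (4,6)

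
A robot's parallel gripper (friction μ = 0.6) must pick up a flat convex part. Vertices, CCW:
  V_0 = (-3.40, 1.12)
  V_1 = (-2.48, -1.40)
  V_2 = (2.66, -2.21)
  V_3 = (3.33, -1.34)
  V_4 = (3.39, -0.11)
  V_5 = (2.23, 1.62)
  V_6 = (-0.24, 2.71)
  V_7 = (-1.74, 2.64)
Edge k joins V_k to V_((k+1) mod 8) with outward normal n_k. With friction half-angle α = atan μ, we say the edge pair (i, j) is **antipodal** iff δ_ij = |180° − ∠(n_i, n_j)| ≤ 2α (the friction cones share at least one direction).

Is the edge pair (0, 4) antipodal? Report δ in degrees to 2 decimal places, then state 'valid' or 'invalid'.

α = atan 0.6 = 30.96°;  2α = 61.93°
edge 0: e_0 = (+0.92, -2.52);  n_0 = (-0.9394, -0.3429)
edge 4: e_4 = (-1.16, +1.73);  n_4 = (+0.8306, +0.5569)
∠(n_0, n_4) = 166.21°
δ = |180° − 166.21°| = 13.79°
13.79° ≤ 2α = 61.93°  →  valid

δ = 13.79°, valid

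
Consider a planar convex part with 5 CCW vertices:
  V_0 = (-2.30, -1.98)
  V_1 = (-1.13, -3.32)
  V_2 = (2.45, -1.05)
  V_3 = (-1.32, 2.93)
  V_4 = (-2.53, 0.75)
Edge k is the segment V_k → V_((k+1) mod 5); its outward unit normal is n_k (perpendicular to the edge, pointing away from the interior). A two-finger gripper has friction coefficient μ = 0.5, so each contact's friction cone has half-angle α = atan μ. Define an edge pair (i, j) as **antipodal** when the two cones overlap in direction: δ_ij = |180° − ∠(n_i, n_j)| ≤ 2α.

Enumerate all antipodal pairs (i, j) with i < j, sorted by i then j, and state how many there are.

α = atan 0.5 = 26.57°;  2α = 53.13°
n_0 = (-0.7533, -0.6577)
n_1 = (+0.5355, -0.8445)
n_2 = (+0.7260, +0.6877)
n_3 = (-0.8743, +0.4853)
n_4 = (-0.9965, -0.0840)
  (0,1): δ = 98.75°  ·
  (0,2): δ = 2.32°  ✓
  (0,3): δ = 109.84°  ·
  (0,4): δ = 143.69°  ·
  (1,2): δ = 78.93°  ·
  (1,3): δ = 28.59°  ✓
  (1,4): δ = 62.44°  ·
  (2,3): δ = 72.48°  ·
  (2,4): δ = 38.63°  ✓
  (3,4): δ = 146.15°  ·
antipodal pairs: 3

count = 3; pairs: (0,2), (1,3), (2,4)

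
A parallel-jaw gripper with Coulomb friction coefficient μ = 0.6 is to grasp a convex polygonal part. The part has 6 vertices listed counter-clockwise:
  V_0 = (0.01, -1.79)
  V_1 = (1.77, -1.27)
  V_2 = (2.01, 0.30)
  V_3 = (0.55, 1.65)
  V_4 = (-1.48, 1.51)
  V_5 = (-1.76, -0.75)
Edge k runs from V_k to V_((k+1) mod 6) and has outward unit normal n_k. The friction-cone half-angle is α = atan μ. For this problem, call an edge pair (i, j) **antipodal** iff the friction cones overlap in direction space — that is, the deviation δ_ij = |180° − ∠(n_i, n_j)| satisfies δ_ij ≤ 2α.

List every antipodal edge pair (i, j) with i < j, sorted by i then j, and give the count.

count = 6; pairs: (0,2), (0,3), (1,4), (2,4), (2,5), (3,5)

α = atan 0.6 = 30.96°;  2α = 61.93°
n_0 = (+0.2833, -0.9590)
n_1 = (+0.9885, -0.1511)
n_2 = (+0.6789, +0.7342)
n_3 = (-0.0688, +0.9976)
n_4 = (-0.9924, +0.1230)
n_5 = (-0.5066, -0.8622)
  (0,1): δ = 115.15°  ·
  (0,2): δ = 59.22°  ✓
  (0,3): δ = 12.51°  ✓
  (0,4): δ = 66.48°  ·
  (0,5): δ = 133.10°  ·
  (1,2): δ = 124.07°  ·
  (1,3): δ = 77.36°  ·
  (1,4): δ = 1.63°  ✓
  (1,5): δ = 68.25°  ·
  (2,3): δ = 133.30°  ·
  (2,4): δ = 54.30°  ✓
  (2,5): δ = 12.32°  ✓
  (3,4): δ = 101.01°  ·
  (3,5): δ = 34.38°  ✓
  (4,5): δ = 113.37°  ·
antipodal pairs: 6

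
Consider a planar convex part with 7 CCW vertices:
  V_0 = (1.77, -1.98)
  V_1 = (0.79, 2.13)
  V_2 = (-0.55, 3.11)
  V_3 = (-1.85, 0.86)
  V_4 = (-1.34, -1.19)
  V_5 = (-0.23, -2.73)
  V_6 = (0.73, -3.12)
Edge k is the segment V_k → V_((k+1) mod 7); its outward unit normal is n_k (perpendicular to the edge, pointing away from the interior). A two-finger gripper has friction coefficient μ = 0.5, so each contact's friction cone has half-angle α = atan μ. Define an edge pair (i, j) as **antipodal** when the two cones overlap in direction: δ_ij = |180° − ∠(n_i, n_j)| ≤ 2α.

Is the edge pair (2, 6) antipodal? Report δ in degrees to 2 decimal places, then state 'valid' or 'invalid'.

α = atan 0.5 = 26.57°;  2α = 53.13°
edge 2: e_2 = (-1.30, -2.25);  n_2 = (-0.8659, +0.5003)
edge 6: e_6 = (+1.04, +1.14);  n_6 = (+0.7388, -0.6740)
∠(n_2, n_6) = 167.64°
δ = |180° − 167.64°| = 12.36°
12.36° ≤ 2α = 53.13°  →  valid

δ = 12.36°, valid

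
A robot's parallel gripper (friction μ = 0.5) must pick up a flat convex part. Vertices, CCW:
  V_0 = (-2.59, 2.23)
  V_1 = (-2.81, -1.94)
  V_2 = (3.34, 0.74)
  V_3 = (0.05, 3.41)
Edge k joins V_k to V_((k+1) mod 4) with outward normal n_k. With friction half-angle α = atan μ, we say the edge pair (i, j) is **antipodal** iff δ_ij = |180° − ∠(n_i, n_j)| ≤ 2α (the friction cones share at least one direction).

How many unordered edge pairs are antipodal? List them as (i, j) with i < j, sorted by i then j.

count = 1; pairs: (1,3)

α = atan 0.5 = 26.57°;  2α = 53.13°
n_0 = (-0.9986, +0.0527)
n_1 = (+0.3995, -0.9167)
n_2 = (+0.6301, +0.7765)
n_3 = (-0.4081, +0.9130)
  (0,1): δ = 63.43°  ·
  (0,2): δ = 53.96°  ·
  (0,3): δ = 117.10°  ·
  (1,2): δ = 62.61°  ·
  (1,3): δ = 0.54°  ✓
  (2,3): δ = 116.86°  ·
antipodal pairs: 1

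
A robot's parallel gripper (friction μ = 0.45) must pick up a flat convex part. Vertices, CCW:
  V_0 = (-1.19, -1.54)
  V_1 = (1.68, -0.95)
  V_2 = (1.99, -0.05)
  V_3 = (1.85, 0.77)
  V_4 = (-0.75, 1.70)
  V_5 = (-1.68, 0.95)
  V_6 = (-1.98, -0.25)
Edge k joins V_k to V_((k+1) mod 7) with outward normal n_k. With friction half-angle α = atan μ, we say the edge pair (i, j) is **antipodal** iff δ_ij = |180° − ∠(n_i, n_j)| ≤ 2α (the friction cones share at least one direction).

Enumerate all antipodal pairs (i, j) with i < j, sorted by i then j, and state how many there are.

α = atan 0.45 = 24.23°;  2α = 48.46°
n_0 = (+0.2014, -0.9795)
n_1 = (+0.9455, -0.3257)
n_2 = (+0.9857, +0.1683)
n_3 = (+0.3368, +0.9416)
n_4 = (-0.6278, +0.7784)
n_5 = (-0.9701, +0.2425)
n_6 = (-0.8528, -0.5223)
  (0,1): δ = 120.62°  ·
  (0,2): δ = 91.93°  ·
  (0,3): δ = 31.30°  ✓
  (0,4): δ = 27.27°  ✓
  (0,5): δ = 64.35°  ·
  (0,6): δ = 109.87°  ·
  (1,2): δ = 151.31°  ·
  (1,3): δ = 90.68°  ·
  (1,4): δ = 32.11°  ✓
  (1,5): δ = 4.97°  ✓
  (1,6): δ = 50.49°  ·
  (2,3): δ = 119.37°  ·
  (2,4): δ = 60.80°  ·
  (2,5): δ = 23.73°  ✓
  (2,6): δ = 21.79°  ✓
  (3,4): δ = 121.43°  ·
  (3,5): δ = 84.35°  ·
  (3,6): δ = 38.83°  ✓
  (4,5): δ = 142.92°  ·
  (4,6): δ = 97.40°  ·
  (5,6): δ = 134.48°  ·
antipodal pairs: 7

count = 7; pairs: (0,3), (0,4), (1,4), (1,5), (2,5), (2,6), (3,6)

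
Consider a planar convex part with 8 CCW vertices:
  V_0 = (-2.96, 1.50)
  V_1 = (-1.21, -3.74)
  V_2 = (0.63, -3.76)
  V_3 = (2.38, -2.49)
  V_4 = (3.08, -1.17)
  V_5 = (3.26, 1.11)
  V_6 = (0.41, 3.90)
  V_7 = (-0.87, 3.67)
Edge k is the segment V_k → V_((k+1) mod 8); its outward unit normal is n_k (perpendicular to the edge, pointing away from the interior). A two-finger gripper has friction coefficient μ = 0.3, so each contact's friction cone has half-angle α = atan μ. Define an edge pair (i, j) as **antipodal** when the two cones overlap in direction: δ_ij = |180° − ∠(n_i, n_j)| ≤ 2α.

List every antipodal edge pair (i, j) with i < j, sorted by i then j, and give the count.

count = 6; pairs: (0,4), (0,5), (1,6), (2,6), (2,7), (3,7)

α = atan 0.3 = 16.70°;  2α = 33.40°
n_0 = (-0.9485, -0.3168)
n_1 = (-0.0109, -0.9999)
n_2 = (+0.5873, -0.8093)
n_3 = (+0.8835, -0.4685)
n_4 = (+0.9969, -0.0787)
n_5 = (+0.6995, +0.7146)
n_6 = (-0.1769, +0.9842)
n_7 = (-0.7203, +0.6937)
  (0,1): δ = 109.09°  ·
  (0,2): δ = 72.50°  ·
  (0,3): δ = 46.40°  ·
  (0,4): δ = 22.98°  ✓
  (0,5): δ = 27.14°  ✓
  (0,6): δ = 81.72°  ·
  (0,7): δ = 117.61°  ·
  (1,2): δ = 143.41°  ·
  (1,3): δ = 117.31°  ·
  (1,4): δ = 93.89°  ·
  (1,5): δ = 43.77°  ·
  (1,6): δ = 10.81°  ✓
  (1,7): δ = 46.70°  ·
  (2,3): δ = 153.91°  ·
  (2,4): δ = 130.48°  ·
  (2,5): δ = 80.36°  ·
  (2,6): δ = 25.78°  ✓
  (2,7): δ = 10.11°  ✓
  (3,4): δ = 156.58°  ·
  (3,5): δ = 106.45°  ·
  (3,6): δ = 51.88°  ·
  (3,7): δ = 15.99°  ✓
  (4,5): δ = 129.88°  ·
  (4,6): δ = 75.30°  ·
  (4,7): δ = 39.41°  ·
  (5,6): δ = 125.42°  ·
  (5,7): δ = 89.53°  ·
  (6,7): δ = 144.11°  ·
antipodal pairs: 6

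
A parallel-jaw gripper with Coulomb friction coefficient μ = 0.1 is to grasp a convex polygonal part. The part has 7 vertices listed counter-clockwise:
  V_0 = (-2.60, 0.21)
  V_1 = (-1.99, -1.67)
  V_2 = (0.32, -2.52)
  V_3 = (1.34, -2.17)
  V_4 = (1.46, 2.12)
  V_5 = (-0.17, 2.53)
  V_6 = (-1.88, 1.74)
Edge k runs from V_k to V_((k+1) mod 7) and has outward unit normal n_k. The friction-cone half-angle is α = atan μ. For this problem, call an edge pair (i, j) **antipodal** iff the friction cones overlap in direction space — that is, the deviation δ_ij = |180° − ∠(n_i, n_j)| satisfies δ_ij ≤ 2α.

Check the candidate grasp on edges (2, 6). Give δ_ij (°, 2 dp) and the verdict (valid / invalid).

δ = 45.86°, invalid

α = atan 0.1 = 5.71°;  2α = 11.42°
edge 2: e_2 = (+1.02, +0.35);  n_2 = (+0.3246, -0.9459)
edge 6: e_6 = (-0.72, -1.53);  n_6 = (-0.9048, +0.4258)
∠(n_2, n_6) = 134.14°
δ = |180° − 134.14°| = 45.86°
45.86° > 2α = 11.42°  →  invalid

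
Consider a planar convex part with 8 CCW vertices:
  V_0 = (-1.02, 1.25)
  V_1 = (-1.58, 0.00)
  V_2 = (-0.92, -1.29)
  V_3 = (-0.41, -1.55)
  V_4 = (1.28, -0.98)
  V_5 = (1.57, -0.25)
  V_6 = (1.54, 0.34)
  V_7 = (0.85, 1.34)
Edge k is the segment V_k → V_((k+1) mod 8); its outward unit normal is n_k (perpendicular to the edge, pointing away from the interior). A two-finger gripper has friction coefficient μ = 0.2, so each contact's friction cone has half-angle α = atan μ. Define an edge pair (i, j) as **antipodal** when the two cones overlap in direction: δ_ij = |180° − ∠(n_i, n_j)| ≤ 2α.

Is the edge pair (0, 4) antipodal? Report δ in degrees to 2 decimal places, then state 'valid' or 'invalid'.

δ = 2.47°, valid

α = atan 0.2 = 11.31°;  2α = 22.62°
edge 0: e_0 = (-0.56, -1.25);  n_0 = (-0.9126, +0.4088)
edge 4: e_4 = (+0.29, +0.73);  n_4 = (+0.9294, -0.3692)
∠(n_0, n_4) = 177.53°
δ = |180° − 177.53°| = 2.47°
2.47° ≤ 2α = 22.62°  →  valid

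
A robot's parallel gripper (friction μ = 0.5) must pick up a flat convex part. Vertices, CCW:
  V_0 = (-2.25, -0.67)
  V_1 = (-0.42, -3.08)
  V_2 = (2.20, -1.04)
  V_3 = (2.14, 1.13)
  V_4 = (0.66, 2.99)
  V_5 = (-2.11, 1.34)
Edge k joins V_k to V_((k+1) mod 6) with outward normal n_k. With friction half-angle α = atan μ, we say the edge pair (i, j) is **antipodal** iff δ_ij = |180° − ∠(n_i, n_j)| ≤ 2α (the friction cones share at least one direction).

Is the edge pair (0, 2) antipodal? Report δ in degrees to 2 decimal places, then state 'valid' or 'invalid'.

α = atan 0.5 = 26.57°;  2α = 53.13°
edge 0: e_0 = (+1.83, -2.41);  n_0 = (-0.7964, -0.6047)
edge 2: e_2 = (-0.06, +2.17);  n_2 = (+0.9996, +0.0276)
∠(n_0, n_2) = 144.37°
δ = |180° − 144.37°| = 35.63°
35.63° ≤ 2α = 53.13°  →  valid

δ = 35.63°, valid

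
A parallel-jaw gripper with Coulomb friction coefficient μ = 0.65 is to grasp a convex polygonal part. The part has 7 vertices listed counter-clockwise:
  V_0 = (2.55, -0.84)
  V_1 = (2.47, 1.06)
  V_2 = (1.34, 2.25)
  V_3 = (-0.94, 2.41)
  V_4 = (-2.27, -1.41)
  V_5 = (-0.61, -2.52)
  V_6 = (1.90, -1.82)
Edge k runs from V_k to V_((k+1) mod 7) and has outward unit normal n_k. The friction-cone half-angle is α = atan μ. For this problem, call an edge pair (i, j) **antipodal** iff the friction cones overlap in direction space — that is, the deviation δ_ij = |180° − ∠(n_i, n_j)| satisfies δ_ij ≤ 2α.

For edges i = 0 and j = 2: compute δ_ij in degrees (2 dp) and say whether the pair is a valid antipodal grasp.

α = atan 0.65 = 33.02°;  2α = 66.05°
edge 0: e_0 = (-0.08, +1.90);  n_0 = (+0.9991, +0.0421)
edge 2: e_2 = (-2.28, +0.16);  n_2 = (+0.0700, +0.9975)
∠(n_0, n_2) = 83.57°
δ = |180° − 83.57°| = 96.43°
96.43° > 2α = 66.05°  →  invalid

δ = 96.43°, invalid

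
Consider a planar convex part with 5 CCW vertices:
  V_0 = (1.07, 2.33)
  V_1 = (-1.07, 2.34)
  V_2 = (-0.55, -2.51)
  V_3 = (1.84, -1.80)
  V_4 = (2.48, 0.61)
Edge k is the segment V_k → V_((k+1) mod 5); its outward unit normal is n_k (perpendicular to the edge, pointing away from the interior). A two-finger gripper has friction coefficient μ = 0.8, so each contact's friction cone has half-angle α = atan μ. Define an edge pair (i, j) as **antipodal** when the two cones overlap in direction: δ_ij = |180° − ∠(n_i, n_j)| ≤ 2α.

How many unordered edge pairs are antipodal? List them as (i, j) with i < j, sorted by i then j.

α = atan 0.8 = 38.66°;  2α = 77.32°
n_0 = (+0.0047, +1.0000)
n_1 = (-0.9943, -0.1066)
n_2 = (+0.2848, -0.9586)
n_3 = (+0.9665, -0.2567)
n_4 = (+0.7734, +0.6340)
  (0,1): δ = 83.61°  ·
  (0,2): δ = 16.81°  ✓
  (0,3): δ = 75.40°  ✓
  (0,4): δ = 129.61°  ·
  (1,2): δ = 79.57°  ·
  (1,3): δ = 20.99°  ✓
  (1,4): δ = 33.22°  ✓
  (2,3): δ = 121.42°  ·
  (2,4): δ = 67.20°  ✓
  (3,4): δ = 125.78°  ·
antipodal pairs: 5

count = 5; pairs: (0,2), (0,3), (1,3), (1,4), (2,4)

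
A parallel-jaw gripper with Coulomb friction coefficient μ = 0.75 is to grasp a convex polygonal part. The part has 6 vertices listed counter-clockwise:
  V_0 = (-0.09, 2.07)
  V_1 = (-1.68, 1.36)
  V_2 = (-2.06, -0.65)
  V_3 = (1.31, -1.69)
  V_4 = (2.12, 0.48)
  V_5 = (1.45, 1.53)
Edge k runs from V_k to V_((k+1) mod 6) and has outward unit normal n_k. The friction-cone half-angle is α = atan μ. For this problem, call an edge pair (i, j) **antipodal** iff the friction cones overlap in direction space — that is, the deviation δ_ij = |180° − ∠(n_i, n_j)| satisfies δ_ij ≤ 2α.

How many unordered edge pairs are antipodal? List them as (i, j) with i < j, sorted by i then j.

α = atan 0.75 = 36.87°;  2α = 73.74°
n_0 = (-0.4077, +0.9131)
n_1 = (-0.9826, +0.1858)
n_2 = (-0.2949, -0.9555)
n_3 = (+0.9369, -0.3497)
n_4 = (+0.8430, +0.5379)
n_5 = (+0.3309, +0.9437)
  (0,1): δ = 124.77°  ·
  (0,2): δ = 41.21°  ✓
  (0,3): δ = 45.47°  ✓
  (0,4): δ = 98.48°  ·
  (0,5): δ = 136.61°  ·
  (1,2): δ = 96.44°  ·
  (1,3): δ = 9.76°  ✓
  (1,4): δ = 43.25°  ✓
  (1,5): δ = 81.38°  ·
  (2,3): δ = 93.32°  ·
  (2,4): δ = 40.31°  ✓
  (2,5): δ = 2.17°  ✓
  (3,4): δ = 126.99°  ·
  (3,5): δ = 88.85°  ·
  (4,5): δ = 141.86°  ·
antipodal pairs: 6

count = 6; pairs: (0,2), (0,3), (1,3), (1,4), (2,4), (2,5)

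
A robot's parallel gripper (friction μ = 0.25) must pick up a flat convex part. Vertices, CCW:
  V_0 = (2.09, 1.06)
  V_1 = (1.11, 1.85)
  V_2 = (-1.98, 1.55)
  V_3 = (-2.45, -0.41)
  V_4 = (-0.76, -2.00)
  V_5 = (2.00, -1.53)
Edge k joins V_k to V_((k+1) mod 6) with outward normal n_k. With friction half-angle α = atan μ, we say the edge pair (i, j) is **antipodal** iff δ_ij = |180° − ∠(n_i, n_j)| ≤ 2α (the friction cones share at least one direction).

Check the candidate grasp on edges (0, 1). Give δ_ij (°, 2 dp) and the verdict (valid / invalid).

α = atan 0.25 = 14.04°;  2α = 28.07°
edge 0: e_0 = (-0.98, +0.79);  n_0 = (+0.6276, +0.7785)
edge 1: e_1 = (-3.09, -0.30);  n_1 = (-0.0966, +0.9953)
∠(n_0, n_1) = 44.42°
δ = |180° − 44.42°| = 135.58°
135.58° > 2α = 28.07°  →  invalid

δ = 135.58°, invalid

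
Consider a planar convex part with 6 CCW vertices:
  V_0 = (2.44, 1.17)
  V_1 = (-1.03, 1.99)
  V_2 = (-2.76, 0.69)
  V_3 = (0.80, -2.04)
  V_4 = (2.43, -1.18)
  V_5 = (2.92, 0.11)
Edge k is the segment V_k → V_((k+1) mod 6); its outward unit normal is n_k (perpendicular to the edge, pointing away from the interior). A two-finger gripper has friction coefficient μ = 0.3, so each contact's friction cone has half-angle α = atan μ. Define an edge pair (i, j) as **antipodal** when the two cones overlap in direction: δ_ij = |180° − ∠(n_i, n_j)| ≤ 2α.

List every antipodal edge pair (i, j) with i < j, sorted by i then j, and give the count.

α = atan 0.3 = 16.70°;  2α = 33.40°
n_0 = (+0.2300, +0.9732)
n_1 = (-0.6007, +0.7994)
n_2 = (-0.6085, -0.7935)
n_3 = (+0.4666, -0.8844)
n_4 = (+0.9348, -0.3551)
n_5 = (+0.9110, +0.4125)
  (0,1): δ = 129.78°  ·
  (0,2): δ = 24.19°  ✓
  (0,3): δ = 41.11°  ·
  (0,4): δ = 82.50°  ·
  (0,5): δ = 127.66°  ·
  (1,2): δ = 74.41°  ·
  (1,3): δ = 9.11°  ✓
  (1,4): δ = 32.28°  ✓
  (1,5): δ = 77.44°  ·
  (2,3): δ = 114.70°  ·
  (2,4): δ = 73.32°  ·
  (2,5): δ = 28.15°  ✓
  (3,4): δ = 138.62°  ·
  (3,5): δ = 93.45°  ·
  (4,5): δ = 134.84°  ·
antipodal pairs: 4

count = 4; pairs: (0,2), (1,3), (1,4), (2,5)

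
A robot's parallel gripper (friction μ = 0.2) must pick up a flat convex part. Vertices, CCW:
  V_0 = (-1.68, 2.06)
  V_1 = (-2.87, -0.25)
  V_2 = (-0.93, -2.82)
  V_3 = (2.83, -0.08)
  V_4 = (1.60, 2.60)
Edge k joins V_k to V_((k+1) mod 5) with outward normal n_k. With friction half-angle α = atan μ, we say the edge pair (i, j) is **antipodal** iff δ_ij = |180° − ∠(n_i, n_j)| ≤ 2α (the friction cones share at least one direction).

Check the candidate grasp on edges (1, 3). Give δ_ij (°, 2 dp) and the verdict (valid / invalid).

α = atan 0.2 = 11.31°;  2α = 22.62°
edge 1: e_1 = (+1.94, -2.57);  n_1 = (-0.7981, -0.6025)
edge 3: e_3 = (-1.23, +2.68);  n_3 = (+0.9089, +0.4171)
∠(n_1, n_3) = 167.61°
δ = |180° − 167.61°| = 12.39°
12.39° ≤ 2α = 22.62°  →  valid

δ = 12.39°, valid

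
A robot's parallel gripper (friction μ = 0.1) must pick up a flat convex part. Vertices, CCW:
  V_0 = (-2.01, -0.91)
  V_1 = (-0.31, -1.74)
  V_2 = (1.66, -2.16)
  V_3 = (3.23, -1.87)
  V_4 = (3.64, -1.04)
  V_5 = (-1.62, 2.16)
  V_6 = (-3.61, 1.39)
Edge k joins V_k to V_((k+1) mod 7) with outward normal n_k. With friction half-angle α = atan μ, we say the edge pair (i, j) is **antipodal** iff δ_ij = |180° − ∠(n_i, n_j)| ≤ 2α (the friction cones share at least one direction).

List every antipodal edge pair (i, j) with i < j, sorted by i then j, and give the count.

count = 2; pairs: (0,4), (2,5)

α = atan 0.1 = 5.71°;  2α = 11.42°
n_0 = (-0.4387, -0.8986)
n_1 = (-0.2085, -0.9780)
n_2 = (+0.1816, -0.9834)
n_3 = (+0.8966, -0.4429)
n_4 = (+0.5197, +0.8543)
n_5 = (-0.3609, +0.9326)
n_6 = (-0.8209, -0.5711)
  (0,1): δ = 166.01°  ·
  (0,2): δ = 143.51°  ·
  (0,3): δ = 90.26°  ·
  (0,4): δ = 5.29°  ✓
  (0,5): δ = 47.18°  ·
  (0,6): δ = 150.85°  ·
  (1,2): δ = 157.50°  ·
  (1,3): δ = 104.25°  ·
  (1,4): δ = 19.28°  ·
  (1,5): δ = 33.19°  ·
  (1,6): δ = 136.86°  ·
  (2,3): δ = 126.75°  ·
  (2,4): δ = 41.78°  ·
  (2,5): δ = 10.69°  ✓
  (2,6): δ = 114.36°  ·
  (3,4): δ = 95.03°  ·
  (3,5): δ = 42.56°  ·
  (3,6): δ = 61.11°  ·
  (4,5): δ = 127.53°  ·
  (4,6): δ = 23.86°  ·
  (5,6): δ = 76.33°  ·
antipodal pairs: 2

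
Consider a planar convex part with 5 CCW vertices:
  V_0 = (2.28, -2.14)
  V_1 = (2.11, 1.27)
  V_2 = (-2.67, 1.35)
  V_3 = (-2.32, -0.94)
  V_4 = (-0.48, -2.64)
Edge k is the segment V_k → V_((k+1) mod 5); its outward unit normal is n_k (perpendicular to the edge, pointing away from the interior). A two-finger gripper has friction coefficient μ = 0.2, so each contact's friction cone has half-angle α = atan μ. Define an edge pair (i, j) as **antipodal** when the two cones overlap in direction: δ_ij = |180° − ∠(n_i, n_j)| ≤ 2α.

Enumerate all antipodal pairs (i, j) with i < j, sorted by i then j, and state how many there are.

α = atan 0.2 = 11.31°;  2α = 22.62°
n_0 = (+0.9988, +0.0498)
n_1 = (+0.0167, +0.9999)
n_2 = (-0.9885, -0.1511)
n_3 = (-0.6786, -0.7345)
n_4 = (+0.1783, -0.9840)
  (0,1): δ = 93.81°  ·
  (0,2): δ = 5.84°  ✓
  (0,3): δ = 44.41°  ·
  (0,4): δ = 97.41°  ·
  (1,2): δ = 80.35°  ·
  (1,3): δ = 41.78°  ·
  (1,4): δ = 11.23°  ✓
  (2,3): δ = 141.42°  ·
  (2,4): δ = 88.42°  ·
  (3,4): δ = 127.00°  ·
antipodal pairs: 2

count = 2; pairs: (0,2), (1,4)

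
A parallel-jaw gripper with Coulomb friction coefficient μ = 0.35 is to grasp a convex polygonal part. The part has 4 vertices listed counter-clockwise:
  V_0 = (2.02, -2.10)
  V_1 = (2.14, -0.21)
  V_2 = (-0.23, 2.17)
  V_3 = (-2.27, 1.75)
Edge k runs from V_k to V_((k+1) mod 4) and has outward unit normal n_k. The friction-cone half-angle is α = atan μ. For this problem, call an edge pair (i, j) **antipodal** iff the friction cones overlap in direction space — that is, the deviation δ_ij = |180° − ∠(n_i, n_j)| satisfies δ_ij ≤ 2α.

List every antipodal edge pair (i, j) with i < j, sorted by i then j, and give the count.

count = 1; pairs: (1,3)

α = atan 0.35 = 19.29°;  2α = 38.58°
n_0 = (+0.9980, -0.0634)
n_1 = (+0.7086, +0.7056)
n_2 = (-0.2017, +0.9795)
n_3 = (-0.6679, -0.7442)
  (0,1): δ = 131.49°  ·
  (0,2): δ = 74.73°  ·
  (0,3): δ = 51.73°  ·
  (1,2): δ = 123.25°  ·
  (1,3): δ = 3.21°  ✓
  (2,3): δ = 53.54°  ·
antipodal pairs: 1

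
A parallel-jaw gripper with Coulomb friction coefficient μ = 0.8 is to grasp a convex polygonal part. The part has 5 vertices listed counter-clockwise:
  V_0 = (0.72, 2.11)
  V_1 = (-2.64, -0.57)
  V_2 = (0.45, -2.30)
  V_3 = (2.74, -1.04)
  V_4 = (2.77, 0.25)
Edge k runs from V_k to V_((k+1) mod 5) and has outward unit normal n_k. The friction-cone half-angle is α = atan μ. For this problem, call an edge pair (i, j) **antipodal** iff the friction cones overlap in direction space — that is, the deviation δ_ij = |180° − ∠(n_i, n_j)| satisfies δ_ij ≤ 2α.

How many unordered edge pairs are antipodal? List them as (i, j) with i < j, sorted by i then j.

α = atan 0.8 = 38.66°;  2α = 77.32°
n_0 = (-0.6236, +0.7818)
n_1 = (-0.4885, -0.8726)
n_2 = (+0.4821, -0.8761)
n_3 = (+0.9997, -0.0232)
n_4 = (+0.6720, +0.7406)
  (0,1): δ = 67.82°  ✓
  (0,2): δ = 9.76°  ✓
  (0,3): δ = 50.09°  ✓
  (0,4): δ = 99.21°  ·
  (1,2): δ = 121.94°  ·
  (1,3): δ = 62.09°  ✓
  (1,4): δ = 12.97°  ✓
  (2,3): δ = 120.15°  ·
  (2,4): δ = 71.04°  ✓
  (3,4): δ = 130.89°  ·
antipodal pairs: 6

count = 6; pairs: (0,1), (0,2), (0,3), (1,3), (1,4), (2,4)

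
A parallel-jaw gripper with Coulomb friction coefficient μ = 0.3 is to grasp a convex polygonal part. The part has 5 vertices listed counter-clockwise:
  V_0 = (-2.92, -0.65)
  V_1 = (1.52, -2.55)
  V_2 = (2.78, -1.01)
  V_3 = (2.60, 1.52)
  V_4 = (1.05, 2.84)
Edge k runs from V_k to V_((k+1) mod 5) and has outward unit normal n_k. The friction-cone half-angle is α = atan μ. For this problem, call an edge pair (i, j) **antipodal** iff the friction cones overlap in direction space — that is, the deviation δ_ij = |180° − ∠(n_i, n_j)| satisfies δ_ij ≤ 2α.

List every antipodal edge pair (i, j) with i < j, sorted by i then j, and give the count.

count = 2; pairs: (0,3), (1,4)

α = atan 0.3 = 16.70°;  2α = 33.40°
n_0 = (-0.3934, -0.9194)
n_1 = (+0.7740, -0.6332)
n_2 = (+0.9975, +0.0710)
n_3 = (+0.6484, +0.7613)
n_4 = (-0.6602, +0.7511)
  (0,1): δ = 106.12°  ·
  (0,2): δ = 62.76°  ·
  (0,3): δ = 17.25°  ✓
  (0,4): δ = 64.49°  ·
  (1,2): δ = 136.64°  ·
  (1,3): δ = 91.13°  ·
  (1,4): δ = 9.39°  ✓
  (2,3): δ = 134.49°  ·
  (2,4): δ = 52.75°  ·
  (3,4): δ = 98.26°  ·
antipodal pairs: 2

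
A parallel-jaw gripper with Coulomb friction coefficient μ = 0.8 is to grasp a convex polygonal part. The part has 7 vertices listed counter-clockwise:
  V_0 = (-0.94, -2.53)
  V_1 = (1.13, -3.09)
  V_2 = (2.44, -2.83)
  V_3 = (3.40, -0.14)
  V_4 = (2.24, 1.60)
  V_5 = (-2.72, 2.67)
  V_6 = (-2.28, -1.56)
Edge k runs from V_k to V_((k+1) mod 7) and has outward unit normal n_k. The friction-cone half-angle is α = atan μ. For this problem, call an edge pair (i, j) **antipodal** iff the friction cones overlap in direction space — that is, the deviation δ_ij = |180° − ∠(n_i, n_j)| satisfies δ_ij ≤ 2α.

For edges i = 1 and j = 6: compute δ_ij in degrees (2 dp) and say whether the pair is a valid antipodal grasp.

α = atan 0.8 = 38.66°;  2α = 77.32°
edge 1: e_1 = (+1.31, +0.26);  n_1 = (+0.1947, -0.9809)
edge 6: e_6 = (+1.34, -0.97);  n_6 = (-0.5864, -0.8100)
∠(n_1, n_6) = 47.13°
δ = |180° − 47.13°| = 132.87°
132.87° > 2α = 77.32°  →  invalid

δ = 132.87°, invalid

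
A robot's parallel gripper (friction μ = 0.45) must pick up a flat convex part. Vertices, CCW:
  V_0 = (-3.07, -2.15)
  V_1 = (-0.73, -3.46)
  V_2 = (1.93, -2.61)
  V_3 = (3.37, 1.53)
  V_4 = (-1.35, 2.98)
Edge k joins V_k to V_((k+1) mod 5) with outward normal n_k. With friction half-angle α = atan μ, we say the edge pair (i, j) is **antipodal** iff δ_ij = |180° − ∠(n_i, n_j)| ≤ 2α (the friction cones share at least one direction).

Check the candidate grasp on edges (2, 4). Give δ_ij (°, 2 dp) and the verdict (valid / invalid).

α = atan 0.45 = 24.23°;  2α = 48.46°
edge 2: e_2 = (+1.44, +4.14);  n_2 = (+0.9445, -0.3285)
edge 4: e_4 = (-1.72, -5.13);  n_4 = (-0.9481, +0.3179)
∠(n_2, n_4) = 179.36°
δ = |180° − 179.36°| = 0.64°
0.64° ≤ 2α = 48.46°  →  valid

δ = 0.64°, valid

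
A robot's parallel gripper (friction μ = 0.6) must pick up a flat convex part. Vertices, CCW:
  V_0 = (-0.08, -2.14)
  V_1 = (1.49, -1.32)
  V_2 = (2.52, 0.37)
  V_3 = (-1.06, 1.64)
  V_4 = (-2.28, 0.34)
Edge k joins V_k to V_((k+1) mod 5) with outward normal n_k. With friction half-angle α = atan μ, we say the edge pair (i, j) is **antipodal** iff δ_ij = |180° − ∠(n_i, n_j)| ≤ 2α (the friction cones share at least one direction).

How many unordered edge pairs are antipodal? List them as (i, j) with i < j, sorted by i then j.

count = 4; pairs: (0,2), (0,3), (1,3), (2,4)

α = atan 0.6 = 30.96°;  2α = 61.93°
n_0 = (+0.4630, -0.8864)
n_1 = (+0.8539, -0.5204)
n_2 = (+0.3343, +0.9425)
n_3 = (-0.7292, +0.6843)
n_4 = (-0.7481, -0.6636)
  (0,1): δ = 148.94°  ·
  (0,2): δ = 47.11°  ✓
  (0,3): δ = 19.24°  ✓
  (0,4): δ = 104.00°  ·
  (1,2): δ = 78.17°  ·
  (1,3): δ = 11.82°  ✓
  (1,4): δ = 72.94°  ·
  (2,3): δ = 113.65°  ·
  (2,4): δ = 28.89°  ✓
  (3,4): δ = 95.24°  ·
antipodal pairs: 4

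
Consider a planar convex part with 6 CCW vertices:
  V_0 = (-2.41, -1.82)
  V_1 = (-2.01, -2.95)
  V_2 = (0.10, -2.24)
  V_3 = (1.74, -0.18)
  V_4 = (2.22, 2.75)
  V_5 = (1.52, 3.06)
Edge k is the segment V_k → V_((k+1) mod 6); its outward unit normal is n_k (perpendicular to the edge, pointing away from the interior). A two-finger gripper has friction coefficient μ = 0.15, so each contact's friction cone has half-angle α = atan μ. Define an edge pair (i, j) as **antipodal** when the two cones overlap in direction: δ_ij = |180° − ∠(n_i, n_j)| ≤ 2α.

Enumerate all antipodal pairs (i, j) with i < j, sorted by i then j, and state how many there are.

α = atan 0.15 = 8.53°;  2α = 17.06°
n_0 = (-0.9427, -0.3337)
n_1 = (+0.3189, -0.9478)
n_2 = (+0.7823, -0.6228)
n_3 = (+0.9868, -0.1617)
n_4 = (+0.4049, +0.9143)
n_5 = (-0.7788, +0.6272)
  (0,1): δ = 90.90°  ·
  (0,2): δ = 58.02°  ·
  (0,3): δ = 28.80°  ·
  (0,4): δ = 46.62°  ·
  (0,5): δ = 121.66°  ·
  (1,2): δ = 147.12°  ·
  (1,3): δ = 117.90°  ·
  (1,4): δ = 42.48°  ·
  (1,5): δ = 32.56°  ·
  (2,3): δ = 150.78°  ·
  (2,4): δ = 75.36°  ·
  (2,5): δ = 0.32°  ✓
  (3,4): δ = 104.58°  ·
  (3,5): δ = 29.54°  ·
  (4,5): δ = 104.96°  ·
antipodal pairs: 1

count = 1; pairs: (2,5)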